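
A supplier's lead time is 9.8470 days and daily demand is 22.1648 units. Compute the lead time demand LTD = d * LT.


LTD = 22.1648 * 9.8470 = 218.2568

218.2568 units


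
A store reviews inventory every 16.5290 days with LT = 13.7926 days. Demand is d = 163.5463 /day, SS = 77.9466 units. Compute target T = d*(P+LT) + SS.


P + LT = 30.3216
d*(P+LT) = 163.5463 * 30.3216 = 4958.9855
T = 4958.9855 + 77.9466 = 5036.9321

5036.9321 units


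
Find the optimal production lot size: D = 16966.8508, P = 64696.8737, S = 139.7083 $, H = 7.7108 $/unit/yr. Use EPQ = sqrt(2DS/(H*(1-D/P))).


1 - D/P = 1 - 0.2623 = 0.7377
H*(1-D/P) = 5.6886
2DS = 4740819.7632
EPQ = sqrt(833384.9595) = 912.8992

912.8992 units


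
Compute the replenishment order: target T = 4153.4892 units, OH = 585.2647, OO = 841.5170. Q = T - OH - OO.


Inventory position = OH + OO = 585.2647 + 841.5170 = 1426.7817
Q = 4153.4892 - 1426.7817 = 2726.7075

2726.7075 units


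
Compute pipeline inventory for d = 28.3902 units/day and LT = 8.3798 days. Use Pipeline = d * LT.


Pipeline = 28.3902 * 8.3798 = 237.9042

237.9042 units


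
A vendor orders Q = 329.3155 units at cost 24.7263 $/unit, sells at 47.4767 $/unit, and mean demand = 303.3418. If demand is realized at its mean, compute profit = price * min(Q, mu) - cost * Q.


Sales at mu = min(329.3155, 303.3418) = 303.3418
Revenue = 47.4767 * 303.3418 = 14401.6676
Total cost = 24.7263 * 329.3155 = 8142.7538
Profit = 14401.6676 - 8142.7538 = 6258.9138

6258.9138 $


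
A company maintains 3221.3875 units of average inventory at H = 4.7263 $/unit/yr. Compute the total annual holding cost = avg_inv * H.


Cost = 3221.3875 * 4.7263 = 15225.2437

15225.2437 $/yr


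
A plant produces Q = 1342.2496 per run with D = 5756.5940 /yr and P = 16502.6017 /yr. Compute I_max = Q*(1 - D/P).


D/P = 0.3488
1 - D/P = 0.6512
I_max = 1342.2496 * 0.6512 = 874.0334

874.0334 units


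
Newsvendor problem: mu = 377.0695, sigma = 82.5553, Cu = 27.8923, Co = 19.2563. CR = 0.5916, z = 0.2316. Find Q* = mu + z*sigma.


CR = Cu/(Cu+Co) = 27.8923/(27.8923+19.2563) = 0.5916
z = 0.2316
Q* = 377.0695 + 0.2316 * 82.5553 = 396.1893

396.1893 units


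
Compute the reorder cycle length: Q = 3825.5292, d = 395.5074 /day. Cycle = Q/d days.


Cycle = 3825.5292 / 395.5074 = 9.6725

9.6725 days


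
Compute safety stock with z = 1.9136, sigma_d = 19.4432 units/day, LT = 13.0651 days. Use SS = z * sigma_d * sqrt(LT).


sqrt(LT) = sqrt(13.0651) = 3.6146
SS = 1.9136 * 19.4432 * 3.6146 = 134.4854

134.4854 units


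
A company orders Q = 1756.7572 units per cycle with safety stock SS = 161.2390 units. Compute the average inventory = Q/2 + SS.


Q/2 = 878.3786
Avg = 878.3786 + 161.2390 = 1039.6176

1039.6176 units


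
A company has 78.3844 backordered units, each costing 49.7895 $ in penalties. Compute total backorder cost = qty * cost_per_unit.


Total = 78.3844 * 49.7895 = 3902.7201

3902.7201 $


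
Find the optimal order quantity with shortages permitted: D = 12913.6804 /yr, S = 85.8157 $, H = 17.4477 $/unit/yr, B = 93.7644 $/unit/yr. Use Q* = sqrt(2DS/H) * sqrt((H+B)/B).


sqrt(2DS/H) = 356.4136
sqrt((H+B)/B) = 1.0891
Q* = 356.4136 * 1.0891 = 388.1605

388.1605 units


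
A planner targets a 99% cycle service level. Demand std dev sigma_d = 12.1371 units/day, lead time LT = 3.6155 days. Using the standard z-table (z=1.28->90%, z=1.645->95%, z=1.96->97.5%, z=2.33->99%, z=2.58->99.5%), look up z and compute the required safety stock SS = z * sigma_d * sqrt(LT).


From the table, SL = 99% corresponds to z = 2.33
sqrt(LT) = sqrt(3.6155) = 1.9014
SS = 2.33 * 12.1371 * 1.9014 = 53.7719

53.7719 units


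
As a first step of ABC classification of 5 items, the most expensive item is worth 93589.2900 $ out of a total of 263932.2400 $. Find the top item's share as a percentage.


Top item = 93589.2900
Total = 263932.2400
Percentage = 93589.2900 / 263932.2400 * 100 = 35.4596

35.4596%


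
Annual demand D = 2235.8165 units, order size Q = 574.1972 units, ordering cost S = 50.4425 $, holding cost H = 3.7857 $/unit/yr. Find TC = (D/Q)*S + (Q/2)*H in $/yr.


Ordering cost = D*S/Q = 196.4137
Holding cost = Q*H/2 = 1086.8692
TC = 196.4137 + 1086.8692 = 1283.2828

1283.2828 $/yr


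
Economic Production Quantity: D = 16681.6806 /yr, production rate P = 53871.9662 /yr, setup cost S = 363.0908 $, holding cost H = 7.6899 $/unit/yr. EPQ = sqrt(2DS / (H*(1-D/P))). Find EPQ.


1 - D/P = 1 - 0.3097 = 0.6903
H*(1-D/P) = 5.3087
2DS = 12113929.5088
EPQ = sqrt(2281905.5413) = 1510.5977

1510.5977 units


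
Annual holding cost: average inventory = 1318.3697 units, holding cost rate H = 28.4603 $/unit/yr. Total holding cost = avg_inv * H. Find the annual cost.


Cost = 1318.3697 * 28.4603 = 37521.1972

37521.1972 $/yr


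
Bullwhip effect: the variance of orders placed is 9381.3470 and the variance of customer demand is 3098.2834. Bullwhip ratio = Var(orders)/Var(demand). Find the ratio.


BW = 9381.3470 / 3098.2834 = 3.0279

3.0279


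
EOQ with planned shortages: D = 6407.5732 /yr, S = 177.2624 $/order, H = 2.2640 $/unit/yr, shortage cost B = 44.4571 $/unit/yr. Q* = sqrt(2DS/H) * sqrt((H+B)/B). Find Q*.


sqrt(2DS/H) = 1001.6867
sqrt((H+B)/B) = 1.0251
Q* = 1001.6867 * 1.0251 = 1026.8756

1026.8756 units


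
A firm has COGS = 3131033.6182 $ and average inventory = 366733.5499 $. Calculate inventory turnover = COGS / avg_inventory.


Turnover = 3131033.6182 / 366733.5499 = 8.5376

8.5376


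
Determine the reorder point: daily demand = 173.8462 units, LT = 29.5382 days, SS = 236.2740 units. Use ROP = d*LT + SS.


d*LT = 173.8462 * 29.5382 = 5135.1038
ROP = 5135.1038 + 236.2740 = 5371.3778

5371.3778 units


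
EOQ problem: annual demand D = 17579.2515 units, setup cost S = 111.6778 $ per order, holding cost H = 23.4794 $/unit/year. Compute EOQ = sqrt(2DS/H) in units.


2*D*S = 2 * 17579.2515 * 111.6778 = 3926424.2663
2*D*S/H = 167228.4754
EOQ = sqrt(167228.4754) = 408.9358

408.9358 units


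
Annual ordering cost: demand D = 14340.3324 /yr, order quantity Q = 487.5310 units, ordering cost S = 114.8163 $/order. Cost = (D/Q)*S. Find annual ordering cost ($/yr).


Number of orders = D/Q = 29.4142
Cost = 29.4142 * 114.8163 = 3377.2292

3377.2292 $/yr


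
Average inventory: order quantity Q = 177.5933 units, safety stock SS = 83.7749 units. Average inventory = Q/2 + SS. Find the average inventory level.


Q/2 = 88.7966
Avg = 88.7966 + 83.7749 = 172.5716

172.5716 units


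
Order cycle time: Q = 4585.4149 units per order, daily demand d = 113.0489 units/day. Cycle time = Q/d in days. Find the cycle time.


Cycle = 4585.4149 / 113.0489 = 40.5613

40.5613 days


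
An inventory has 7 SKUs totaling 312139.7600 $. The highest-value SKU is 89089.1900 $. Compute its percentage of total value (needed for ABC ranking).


Top item = 89089.1900
Total = 312139.7600
Percentage = 89089.1900 / 312139.7600 * 100 = 28.5414

28.5414%


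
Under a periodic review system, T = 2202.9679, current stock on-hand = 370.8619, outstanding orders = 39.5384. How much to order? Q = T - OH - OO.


Inventory position = OH + OO = 370.8619 + 39.5384 = 410.4003
Q = 2202.9679 - 410.4003 = 1792.5676

1792.5676 units


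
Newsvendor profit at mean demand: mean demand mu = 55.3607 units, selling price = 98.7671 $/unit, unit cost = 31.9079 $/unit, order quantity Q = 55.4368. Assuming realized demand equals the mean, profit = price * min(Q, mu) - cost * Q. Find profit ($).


Sales at mu = min(55.4368, 55.3607) = 55.3607
Revenue = 98.7671 * 55.3607 = 5467.8158
Total cost = 31.9079 * 55.4368 = 1768.8719
Profit = 5467.8158 - 1768.8719 = 3698.9439

3698.9439 $


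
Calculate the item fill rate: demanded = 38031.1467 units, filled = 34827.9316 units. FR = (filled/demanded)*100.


FR = 34827.9316 / 38031.1467 * 100 = 91.5774

91.5774%


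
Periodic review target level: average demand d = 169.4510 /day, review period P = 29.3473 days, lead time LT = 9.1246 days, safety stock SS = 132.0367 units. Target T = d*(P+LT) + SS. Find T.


P + LT = 38.4719
d*(P+LT) = 169.4510 * 38.4719 = 6519.1019
T = 6519.1019 + 132.0367 = 6651.1386

6651.1386 units


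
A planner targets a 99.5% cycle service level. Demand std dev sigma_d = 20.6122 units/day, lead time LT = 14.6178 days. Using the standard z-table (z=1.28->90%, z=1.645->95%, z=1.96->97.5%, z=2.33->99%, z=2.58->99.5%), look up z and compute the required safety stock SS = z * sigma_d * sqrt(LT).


From the table, SL = 99.5% corresponds to z = 2.58
sqrt(LT) = sqrt(14.6178) = 3.8233
SS = 2.58 * 20.6122 * 3.8233 = 203.3223

203.3223 units


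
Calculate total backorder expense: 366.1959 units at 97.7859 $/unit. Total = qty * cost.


Total = 366.1959 * 97.7859 = 35808.7957

35808.7957 $


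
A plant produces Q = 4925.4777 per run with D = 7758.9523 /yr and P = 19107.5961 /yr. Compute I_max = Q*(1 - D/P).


D/P = 0.4061
1 - D/P = 0.5939
I_max = 4925.4777 * 0.5939 = 2925.4068

2925.4068 units


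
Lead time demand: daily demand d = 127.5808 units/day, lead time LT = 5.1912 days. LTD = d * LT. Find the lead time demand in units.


LTD = 127.5808 * 5.1912 = 662.2974

662.2974 units


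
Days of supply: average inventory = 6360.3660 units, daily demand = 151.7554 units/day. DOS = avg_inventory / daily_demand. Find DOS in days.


DOS = 6360.3660 / 151.7554 = 41.9120

41.9120 days


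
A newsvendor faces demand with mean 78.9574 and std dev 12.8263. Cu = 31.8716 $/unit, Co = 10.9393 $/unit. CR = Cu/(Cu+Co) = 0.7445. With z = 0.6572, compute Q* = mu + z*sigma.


CR = Cu/(Cu+Co) = 31.8716/(31.8716+10.9393) = 0.7445
z = 0.6572
Q* = 78.9574 + 0.6572 * 12.8263 = 87.3868

87.3868 units


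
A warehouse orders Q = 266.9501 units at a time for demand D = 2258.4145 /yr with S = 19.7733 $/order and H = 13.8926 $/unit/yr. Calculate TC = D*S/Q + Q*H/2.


Ordering cost = D*S/Q = 167.2834
Holding cost = Q*H/2 = 1854.3155
TC = 167.2834 + 1854.3155 = 2021.5988

2021.5988 $/yr


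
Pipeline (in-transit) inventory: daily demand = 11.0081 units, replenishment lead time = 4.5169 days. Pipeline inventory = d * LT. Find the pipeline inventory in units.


Pipeline = 11.0081 * 4.5169 = 49.7225

49.7225 units


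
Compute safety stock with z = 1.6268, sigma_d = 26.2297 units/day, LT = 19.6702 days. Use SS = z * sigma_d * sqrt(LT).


sqrt(LT) = sqrt(19.6702) = 4.4351
SS = 1.6268 * 26.2297 * 4.4351 = 189.2483

189.2483 units


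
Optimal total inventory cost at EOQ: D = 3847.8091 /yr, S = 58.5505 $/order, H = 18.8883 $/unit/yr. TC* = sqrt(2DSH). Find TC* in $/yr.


2*D*S*H = 8510733.5328
TC* = sqrt(8510733.5328) = 2917.3162

2917.3162 $/yr


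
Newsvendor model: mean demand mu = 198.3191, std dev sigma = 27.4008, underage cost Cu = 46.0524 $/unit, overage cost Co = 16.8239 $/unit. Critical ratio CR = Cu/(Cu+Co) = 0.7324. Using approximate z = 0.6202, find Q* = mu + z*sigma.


CR = Cu/(Cu+Co) = 46.0524/(46.0524+16.8239) = 0.7324
z = 0.6202
Q* = 198.3191 + 0.6202 * 27.4008 = 215.3131

215.3131 units


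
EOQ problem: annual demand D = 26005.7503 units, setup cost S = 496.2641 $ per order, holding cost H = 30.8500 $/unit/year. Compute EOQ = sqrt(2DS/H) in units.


2*D*S = 2 * 26005.7503 * 496.2641 = 25811440.5349
2*D*S/H = 836675.5441
EOQ = sqrt(836675.5441) = 914.6997

914.6997 units


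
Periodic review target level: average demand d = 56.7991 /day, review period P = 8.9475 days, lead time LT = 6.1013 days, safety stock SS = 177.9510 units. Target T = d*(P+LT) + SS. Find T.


P + LT = 15.0488
d*(P+LT) = 56.7991 * 15.0488 = 854.7583
T = 854.7583 + 177.9510 = 1032.7093

1032.7093 units


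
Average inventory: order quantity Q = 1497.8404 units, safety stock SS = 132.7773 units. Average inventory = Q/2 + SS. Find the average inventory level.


Q/2 = 748.9202
Avg = 748.9202 + 132.7773 = 881.6975

881.6975 units


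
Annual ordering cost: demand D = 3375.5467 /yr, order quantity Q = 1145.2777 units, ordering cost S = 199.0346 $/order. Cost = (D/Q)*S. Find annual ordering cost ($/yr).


Number of orders = D/Q = 2.9474
Cost = 2.9474 * 199.0346 = 586.6268

586.6268 $/yr


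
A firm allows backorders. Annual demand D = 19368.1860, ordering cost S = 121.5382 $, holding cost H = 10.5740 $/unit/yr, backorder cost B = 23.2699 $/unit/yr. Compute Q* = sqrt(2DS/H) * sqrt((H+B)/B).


sqrt(2DS/H) = 667.2617
sqrt((H+B)/B) = 1.2060
Q* = 667.2617 * 1.2060 = 804.7096

804.7096 units


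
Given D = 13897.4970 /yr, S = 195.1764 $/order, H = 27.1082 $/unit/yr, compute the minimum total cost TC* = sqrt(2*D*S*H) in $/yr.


2*D*S*H = 147060002.4944
TC* = sqrt(147060002.4944) = 12126.8299

12126.8299 $/yr


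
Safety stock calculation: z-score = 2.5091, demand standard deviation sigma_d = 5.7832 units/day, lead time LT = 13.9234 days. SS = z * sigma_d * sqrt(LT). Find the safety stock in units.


sqrt(LT) = sqrt(13.9234) = 3.7314
SS = 2.5091 * 5.7832 * 3.7314 = 54.1451

54.1451 units


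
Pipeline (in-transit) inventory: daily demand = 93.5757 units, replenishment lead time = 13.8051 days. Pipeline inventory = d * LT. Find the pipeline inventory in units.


Pipeline = 93.5757 * 13.8051 = 1291.8219

1291.8219 units


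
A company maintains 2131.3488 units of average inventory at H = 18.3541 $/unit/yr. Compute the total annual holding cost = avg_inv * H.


Cost = 2131.3488 * 18.3541 = 39118.9890

39118.9890 $/yr


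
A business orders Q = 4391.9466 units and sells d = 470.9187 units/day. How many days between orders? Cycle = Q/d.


Cycle = 4391.9466 / 470.9187 = 9.3263

9.3263 days


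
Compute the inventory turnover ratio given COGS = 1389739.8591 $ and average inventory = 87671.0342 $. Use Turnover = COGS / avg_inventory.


Turnover = 1389739.8591 / 87671.0342 = 15.8518

15.8518


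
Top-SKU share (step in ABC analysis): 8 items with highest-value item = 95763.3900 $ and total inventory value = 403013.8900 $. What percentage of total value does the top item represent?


Top item = 95763.3900
Total = 403013.8900
Percentage = 95763.3900 / 403013.8900 * 100 = 23.7618

23.7618%


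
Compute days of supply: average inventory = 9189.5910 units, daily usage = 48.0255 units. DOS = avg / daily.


DOS = 9189.5910 / 48.0255 = 191.3482

191.3482 days


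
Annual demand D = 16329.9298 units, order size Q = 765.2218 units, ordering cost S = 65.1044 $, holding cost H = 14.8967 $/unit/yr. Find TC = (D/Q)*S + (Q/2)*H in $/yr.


Ordering cost = D*S/Q = 1389.3361
Holding cost = Q*H/2 = 5699.6398
TC = 1389.3361 + 5699.6398 = 7088.9759

7088.9759 $/yr


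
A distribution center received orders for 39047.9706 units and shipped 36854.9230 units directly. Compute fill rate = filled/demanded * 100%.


FR = 36854.9230 / 39047.9706 * 100 = 94.3837

94.3837%


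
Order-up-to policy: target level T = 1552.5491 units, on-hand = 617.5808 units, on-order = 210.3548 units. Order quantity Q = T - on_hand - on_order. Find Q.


Inventory position = OH + OO = 617.5808 + 210.3548 = 827.9356
Q = 1552.5491 - 827.9356 = 724.6135

724.6135 units


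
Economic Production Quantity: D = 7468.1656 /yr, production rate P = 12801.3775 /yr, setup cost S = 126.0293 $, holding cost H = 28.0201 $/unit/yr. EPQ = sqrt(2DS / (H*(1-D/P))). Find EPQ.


1 - D/P = 1 - 0.5834 = 0.4166
H*(1-D/P) = 11.6735
2DS = 1882415.3657
EPQ = sqrt(161255.1685) = 401.5659

401.5659 units


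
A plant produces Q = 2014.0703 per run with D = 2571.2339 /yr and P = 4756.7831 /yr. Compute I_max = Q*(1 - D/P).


D/P = 0.5405
1 - D/P = 0.4595
I_max = 2014.0703 * 0.4595 = 925.3837

925.3837 units


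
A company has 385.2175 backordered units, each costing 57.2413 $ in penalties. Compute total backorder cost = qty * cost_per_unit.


Total = 385.2175 * 57.2413 = 22050.3505

22050.3505 $


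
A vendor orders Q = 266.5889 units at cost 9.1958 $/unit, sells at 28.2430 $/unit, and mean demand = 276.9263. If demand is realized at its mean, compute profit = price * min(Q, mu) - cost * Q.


Sales at mu = min(266.5889, 276.9263) = 266.5889
Revenue = 28.2430 * 266.5889 = 7529.2703
Total cost = 9.1958 * 266.5889 = 2451.4982
Profit = 7529.2703 - 2451.4982 = 5077.7721

5077.7721 $


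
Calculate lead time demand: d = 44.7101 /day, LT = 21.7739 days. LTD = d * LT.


LTD = 44.7101 * 21.7739 = 973.5132

973.5132 units


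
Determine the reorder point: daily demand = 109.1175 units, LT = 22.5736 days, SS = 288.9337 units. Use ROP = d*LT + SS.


d*LT = 109.1175 * 22.5736 = 2463.1748
ROP = 2463.1748 + 288.9337 = 2752.1085

2752.1085 units


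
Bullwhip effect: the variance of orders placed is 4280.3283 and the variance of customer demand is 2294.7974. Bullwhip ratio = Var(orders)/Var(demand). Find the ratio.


BW = 4280.3283 / 2294.7974 = 1.8652

1.8652


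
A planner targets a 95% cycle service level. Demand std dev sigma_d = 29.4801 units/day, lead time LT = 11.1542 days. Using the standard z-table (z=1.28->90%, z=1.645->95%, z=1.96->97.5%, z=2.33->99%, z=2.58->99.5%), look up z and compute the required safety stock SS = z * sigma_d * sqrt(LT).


From the table, SL = 95% corresponds to z = 1.645
sqrt(LT) = sqrt(11.1542) = 3.3398
SS = 1.645 * 29.4801 * 3.3398 = 161.9623

161.9623 units


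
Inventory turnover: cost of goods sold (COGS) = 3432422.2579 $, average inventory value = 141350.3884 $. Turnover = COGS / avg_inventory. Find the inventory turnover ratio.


Turnover = 3432422.2579 / 141350.3884 = 24.2831

24.2831


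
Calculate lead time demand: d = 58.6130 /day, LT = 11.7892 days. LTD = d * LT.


LTD = 58.6130 * 11.7892 = 691.0004

691.0004 units


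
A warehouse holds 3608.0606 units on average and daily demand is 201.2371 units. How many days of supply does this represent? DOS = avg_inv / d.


DOS = 3608.0606 / 201.2371 = 17.9294

17.9294 days


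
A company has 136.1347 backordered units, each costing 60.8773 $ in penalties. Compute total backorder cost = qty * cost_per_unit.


Total = 136.1347 * 60.8773 = 8287.5130

8287.5130 $


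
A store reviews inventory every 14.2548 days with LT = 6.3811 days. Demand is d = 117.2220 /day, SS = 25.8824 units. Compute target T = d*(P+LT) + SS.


P + LT = 20.6359
d*(P+LT) = 117.2220 * 20.6359 = 2418.9815
T = 2418.9815 + 25.8824 = 2444.8639

2444.8639 units


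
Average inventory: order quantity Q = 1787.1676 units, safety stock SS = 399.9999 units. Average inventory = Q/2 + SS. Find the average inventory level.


Q/2 = 893.5838
Avg = 893.5838 + 399.9999 = 1293.5837

1293.5837 units


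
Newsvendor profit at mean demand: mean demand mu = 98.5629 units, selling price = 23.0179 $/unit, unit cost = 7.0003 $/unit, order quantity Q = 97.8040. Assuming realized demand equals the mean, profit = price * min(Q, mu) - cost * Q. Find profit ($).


Sales at mu = min(97.8040, 98.5629) = 97.8040
Revenue = 23.0179 * 97.8040 = 2251.2427
Total cost = 7.0003 * 97.8040 = 684.6573
Profit = 2251.2427 - 684.6573 = 1566.5854

1566.5854 $


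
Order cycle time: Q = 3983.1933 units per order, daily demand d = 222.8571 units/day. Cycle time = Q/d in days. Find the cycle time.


Cycle = 3983.1933 / 222.8571 = 17.8733

17.8733 days


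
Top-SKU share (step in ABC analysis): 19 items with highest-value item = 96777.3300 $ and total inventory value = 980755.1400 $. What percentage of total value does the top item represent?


Top item = 96777.3300
Total = 980755.1400
Percentage = 96777.3300 / 980755.1400 * 100 = 9.8676

9.8676%


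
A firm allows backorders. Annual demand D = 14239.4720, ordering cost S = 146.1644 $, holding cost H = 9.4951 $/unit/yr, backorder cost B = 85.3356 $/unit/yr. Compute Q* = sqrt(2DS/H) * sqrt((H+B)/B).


sqrt(2DS/H) = 662.1143
sqrt((H+B)/B) = 1.0542
Q* = 662.1143 * 1.0542 = 697.9790

697.9790 units


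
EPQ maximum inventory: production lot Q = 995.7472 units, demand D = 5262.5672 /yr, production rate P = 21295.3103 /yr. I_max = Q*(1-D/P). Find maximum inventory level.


D/P = 0.2471
1 - D/P = 0.7529
I_max = 995.7472 * 0.7529 = 749.6749

749.6749 units


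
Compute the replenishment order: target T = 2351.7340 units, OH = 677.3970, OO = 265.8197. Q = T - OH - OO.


Inventory position = OH + OO = 677.3970 + 265.8197 = 943.2167
Q = 2351.7340 - 943.2167 = 1408.5173

1408.5173 units


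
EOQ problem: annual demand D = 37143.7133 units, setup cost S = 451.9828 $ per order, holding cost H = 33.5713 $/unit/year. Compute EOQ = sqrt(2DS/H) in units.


2*D*S = 2 * 37143.7133 * 451.9828 = 33576639.0795
2*D*S/H = 1000159.0370
EOQ = sqrt(1000159.0370) = 1000.0795

1000.0795 units


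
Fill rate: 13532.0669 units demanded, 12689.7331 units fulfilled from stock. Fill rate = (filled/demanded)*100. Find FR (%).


FR = 12689.7331 / 13532.0669 * 100 = 93.7753

93.7753%


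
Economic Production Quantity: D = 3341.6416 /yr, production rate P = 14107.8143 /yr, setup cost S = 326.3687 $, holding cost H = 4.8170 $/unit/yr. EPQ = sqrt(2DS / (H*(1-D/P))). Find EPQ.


1 - D/P = 1 - 0.2369 = 0.7631
H*(1-D/P) = 3.6760
2DS = 2181214.4497
EPQ = sqrt(593362.5223) = 770.3003

770.3003 units


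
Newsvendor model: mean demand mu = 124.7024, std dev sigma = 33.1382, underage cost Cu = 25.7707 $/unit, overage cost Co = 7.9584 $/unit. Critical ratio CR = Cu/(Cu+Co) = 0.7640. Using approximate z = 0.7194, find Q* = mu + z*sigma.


CR = Cu/(Cu+Co) = 25.7707/(25.7707+7.9584) = 0.7640
z = 0.7194
Q* = 124.7024 + 0.7194 * 33.1382 = 148.5420

148.5420 units


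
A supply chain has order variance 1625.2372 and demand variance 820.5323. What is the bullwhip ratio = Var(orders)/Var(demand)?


BW = 1625.2372 / 820.5323 = 1.9807

1.9807


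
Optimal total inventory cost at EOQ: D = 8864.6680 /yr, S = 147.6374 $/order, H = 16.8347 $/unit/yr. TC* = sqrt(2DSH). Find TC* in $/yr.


2*D*S*H = 44065047.2924
TC* = sqrt(44065047.2924) = 6638.1509

6638.1509 $/yr


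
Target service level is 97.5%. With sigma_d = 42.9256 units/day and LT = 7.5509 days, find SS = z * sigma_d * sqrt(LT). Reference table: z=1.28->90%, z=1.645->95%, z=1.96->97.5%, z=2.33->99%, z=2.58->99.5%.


From the table, SL = 97.5% corresponds to z = 1.96
sqrt(LT) = sqrt(7.5509) = 2.7479
SS = 1.96 * 42.9256 * 2.7479 = 231.1915

231.1915 units


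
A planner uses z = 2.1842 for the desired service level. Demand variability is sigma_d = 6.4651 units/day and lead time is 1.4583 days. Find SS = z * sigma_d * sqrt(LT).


sqrt(LT) = sqrt(1.4583) = 1.2076
SS = 2.1842 * 6.4651 * 1.2076 = 17.0526

17.0526 units


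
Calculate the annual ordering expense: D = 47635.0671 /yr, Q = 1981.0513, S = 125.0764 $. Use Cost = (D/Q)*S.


Number of orders = D/Q = 24.0453
Cost = 24.0453 * 125.0764 = 3007.5055

3007.5055 $/yr


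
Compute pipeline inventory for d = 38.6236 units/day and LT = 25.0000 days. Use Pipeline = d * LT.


Pipeline = 38.6236 * 25.0000 = 965.5900

965.5900 units


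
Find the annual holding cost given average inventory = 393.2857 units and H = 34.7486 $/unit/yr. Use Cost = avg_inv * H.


Cost = 393.2857 * 34.7486 = 13666.1275

13666.1275 $/yr


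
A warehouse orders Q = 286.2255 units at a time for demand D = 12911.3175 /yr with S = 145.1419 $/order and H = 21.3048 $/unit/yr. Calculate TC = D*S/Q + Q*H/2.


Ordering cost = D*S/Q = 6547.1915
Holding cost = Q*H/2 = 3048.9885
TC = 6547.1915 + 3048.9885 = 9596.1800

9596.1800 $/yr


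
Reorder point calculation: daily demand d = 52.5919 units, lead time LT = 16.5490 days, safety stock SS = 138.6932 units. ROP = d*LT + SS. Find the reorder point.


d*LT = 52.5919 * 16.5490 = 870.3434
ROP = 870.3434 + 138.6932 = 1009.0366

1009.0366 units


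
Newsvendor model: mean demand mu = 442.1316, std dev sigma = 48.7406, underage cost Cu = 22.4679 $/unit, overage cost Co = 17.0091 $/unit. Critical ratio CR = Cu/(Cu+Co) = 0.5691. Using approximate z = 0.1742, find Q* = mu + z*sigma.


CR = Cu/(Cu+Co) = 22.4679/(22.4679+17.0091) = 0.5691
z = 0.1742
Q* = 442.1316 + 0.1742 * 48.7406 = 450.6222

450.6222 units


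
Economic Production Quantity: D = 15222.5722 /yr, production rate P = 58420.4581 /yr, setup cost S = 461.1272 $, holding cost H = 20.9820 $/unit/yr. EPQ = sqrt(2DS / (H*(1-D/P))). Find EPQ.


1 - D/P = 1 - 0.2606 = 0.7394
H*(1-D/P) = 15.5147
2DS = 14039084.1908
EPQ = sqrt(904887.0248) = 951.2555

951.2555 units


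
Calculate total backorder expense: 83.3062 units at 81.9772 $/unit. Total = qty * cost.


Total = 83.3062 * 81.9772 = 6829.2090

6829.2090 $


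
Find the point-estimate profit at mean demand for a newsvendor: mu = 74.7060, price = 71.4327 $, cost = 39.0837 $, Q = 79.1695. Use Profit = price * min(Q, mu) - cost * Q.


Sales at mu = min(79.1695, 74.7060) = 74.7060
Revenue = 71.4327 * 74.7060 = 5336.4513
Total cost = 39.0837 * 79.1695 = 3094.2370
Profit = 5336.4513 - 3094.2370 = 2242.2143

2242.2143 $


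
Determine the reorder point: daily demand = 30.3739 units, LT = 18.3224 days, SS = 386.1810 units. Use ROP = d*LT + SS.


d*LT = 30.3739 * 18.3224 = 556.5227
ROP = 556.5227 + 386.1810 = 942.7037

942.7037 units


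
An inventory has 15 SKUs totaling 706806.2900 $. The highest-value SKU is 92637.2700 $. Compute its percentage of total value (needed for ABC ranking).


Top item = 92637.2700
Total = 706806.2900
Percentage = 92637.2700 / 706806.2900 * 100 = 13.1065

13.1065%


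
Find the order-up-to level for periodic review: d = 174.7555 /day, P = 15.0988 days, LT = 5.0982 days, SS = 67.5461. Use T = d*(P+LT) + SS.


P + LT = 20.1970
d*(P+LT) = 174.7555 * 20.1970 = 3529.5368
T = 3529.5368 + 67.5461 = 3597.0829

3597.0829 units


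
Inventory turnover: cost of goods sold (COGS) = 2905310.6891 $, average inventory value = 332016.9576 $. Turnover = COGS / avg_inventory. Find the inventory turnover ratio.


Turnover = 2905310.6891 / 332016.9576 = 8.7505

8.7505


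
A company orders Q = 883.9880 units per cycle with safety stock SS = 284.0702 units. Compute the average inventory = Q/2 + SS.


Q/2 = 441.9940
Avg = 441.9940 + 284.0702 = 726.0642

726.0642 units


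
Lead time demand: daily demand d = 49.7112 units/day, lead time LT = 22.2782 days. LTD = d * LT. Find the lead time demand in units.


LTD = 49.7112 * 22.2782 = 1107.4761

1107.4761 units


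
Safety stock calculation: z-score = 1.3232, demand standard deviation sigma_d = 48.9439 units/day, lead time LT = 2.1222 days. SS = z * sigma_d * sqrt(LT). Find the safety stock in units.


sqrt(LT) = sqrt(2.1222) = 1.4568
SS = 1.3232 * 48.9439 * 1.4568 = 94.3446

94.3446 units


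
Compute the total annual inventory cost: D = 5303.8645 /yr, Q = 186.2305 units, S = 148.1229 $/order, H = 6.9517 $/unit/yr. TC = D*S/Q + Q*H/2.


Ordering cost = D*S/Q = 4218.5560
Holding cost = Q*H/2 = 647.3093
TC = 4218.5560 + 647.3093 = 4865.8653

4865.8653 $/yr


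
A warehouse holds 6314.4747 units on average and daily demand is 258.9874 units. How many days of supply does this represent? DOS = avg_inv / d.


DOS = 6314.4747 / 258.9874 = 24.3814

24.3814 days


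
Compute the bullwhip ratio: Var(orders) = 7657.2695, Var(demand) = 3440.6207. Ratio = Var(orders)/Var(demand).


BW = 7657.2695 / 3440.6207 = 2.2255

2.2255


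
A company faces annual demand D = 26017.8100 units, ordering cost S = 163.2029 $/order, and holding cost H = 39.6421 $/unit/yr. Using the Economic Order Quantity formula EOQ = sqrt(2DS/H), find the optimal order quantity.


2*D*S = 2 * 26017.8100 * 163.2029 = 8492364.0873
2*D*S/H = 214225.8883
EOQ = sqrt(214225.8883) = 462.8454

462.8454 units


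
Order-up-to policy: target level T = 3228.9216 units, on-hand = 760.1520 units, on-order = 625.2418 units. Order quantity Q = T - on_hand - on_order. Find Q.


Inventory position = OH + OO = 760.1520 + 625.2418 = 1385.3938
Q = 3228.9216 - 1385.3938 = 1843.5278

1843.5278 units


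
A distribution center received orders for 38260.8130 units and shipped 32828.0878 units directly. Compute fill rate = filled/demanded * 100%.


FR = 32828.0878 / 38260.8130 * 100 = 85.8008

85.8008%


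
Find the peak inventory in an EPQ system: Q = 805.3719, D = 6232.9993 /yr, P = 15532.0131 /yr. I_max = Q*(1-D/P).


D/P = 0.4013
1 - D/P = 0.5987
I_max = 805.3719 * 0.5987 = 482.1760

482.1760 units


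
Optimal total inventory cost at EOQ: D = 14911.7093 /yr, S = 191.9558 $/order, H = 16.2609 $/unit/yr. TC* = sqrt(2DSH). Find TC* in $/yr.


2*D*S*H = 93090045.4437
TC* = sqrt(93090045.4437) = 9648.3183

9648.3183 $/yr


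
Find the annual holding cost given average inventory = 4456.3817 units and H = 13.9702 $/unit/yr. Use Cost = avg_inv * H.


Cost = 4456.3817 * 13.9702 = 62256.5436

62256.5436 $/yr


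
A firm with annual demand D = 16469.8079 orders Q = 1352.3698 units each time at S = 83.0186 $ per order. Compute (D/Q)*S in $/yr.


Number of orders = D/Q = 12.1785
Cost = 12.1785 * 83.0186 = 1011.0403

1011.0403 $/yr


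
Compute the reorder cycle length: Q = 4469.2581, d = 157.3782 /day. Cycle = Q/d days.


Cycle = 4469.2581 / 157.3782 = 28.3982

28.3982 days


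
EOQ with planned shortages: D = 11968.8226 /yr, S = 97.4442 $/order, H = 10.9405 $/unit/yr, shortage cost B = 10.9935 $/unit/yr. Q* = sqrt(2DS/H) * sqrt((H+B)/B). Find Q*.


sqrt(2DS/H) = 461.7428
sqrt((H+B)/B) = 1.4125
Q* = 461.7428 * 1.4125 = 652.2154

652.2154 units


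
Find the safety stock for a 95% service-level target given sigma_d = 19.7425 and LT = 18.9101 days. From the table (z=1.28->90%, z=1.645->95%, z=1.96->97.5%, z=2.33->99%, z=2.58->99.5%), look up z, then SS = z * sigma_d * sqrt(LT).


From the table, SL = 95% corresponds to z = 1.645
sqrt(LT) = sqrt(18.9101) = 4.3486
SS = 1.645 * 19.7425 * 4.3486 = 141.2261

141.2261 units


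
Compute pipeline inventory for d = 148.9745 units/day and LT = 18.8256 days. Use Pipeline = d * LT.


Pipeline = 148.9745 * 18.8256 = 2804.5343

2804.5343 units


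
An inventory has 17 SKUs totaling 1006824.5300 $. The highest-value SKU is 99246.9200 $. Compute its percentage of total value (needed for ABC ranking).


Top item = 99246.9200
Total = 1006824.5300
Percentage = 99246.9200 / 1006824.5300 * 100 = 9.8574

9.8574%


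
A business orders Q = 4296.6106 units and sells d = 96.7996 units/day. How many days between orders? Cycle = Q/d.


Cycle = 4296.6106 / 96.7996 = 44.3867

44.3867 days


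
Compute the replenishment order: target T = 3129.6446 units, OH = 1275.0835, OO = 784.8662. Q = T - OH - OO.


Inventory position = OH + OO = 1275.0835 + 784.8662 = 2059.9497
Q = 3129.6446 - 2059.9497 = 1069.6949

1069.6949 units


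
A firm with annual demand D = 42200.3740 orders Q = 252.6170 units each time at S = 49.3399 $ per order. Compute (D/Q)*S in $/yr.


Number of orders = D/Q = 167.0528
Cost = 167.0528 * 49.3399 = 8242.3678

8242.3678 $/yr


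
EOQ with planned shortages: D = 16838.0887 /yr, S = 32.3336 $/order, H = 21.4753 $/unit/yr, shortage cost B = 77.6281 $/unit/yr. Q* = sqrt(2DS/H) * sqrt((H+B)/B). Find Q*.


sqrt(2DS/H) = 225.1743
sqrt((H+B)/B) = 1.1299
Q* = 225.1743 * 1.1299 = 254.4214

254.4214 units


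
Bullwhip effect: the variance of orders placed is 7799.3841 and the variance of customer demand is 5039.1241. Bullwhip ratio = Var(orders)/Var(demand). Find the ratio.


BW = 7799.3841 / 5039.1241 = 1.5478

1.5478


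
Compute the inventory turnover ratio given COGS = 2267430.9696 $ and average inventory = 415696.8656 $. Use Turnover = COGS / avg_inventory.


Turnover = 2267430.9696 / 415696.8656 = 5.4545

5.4545


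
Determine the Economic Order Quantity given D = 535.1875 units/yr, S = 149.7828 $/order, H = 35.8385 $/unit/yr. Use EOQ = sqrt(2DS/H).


2*D*S = 2 * 535.1875 * 149.7828 = 160323.7646
2*D*S/H = 4473.5066
EOQ = sqrt(4473.5066) = 66.8843

66.8843 units


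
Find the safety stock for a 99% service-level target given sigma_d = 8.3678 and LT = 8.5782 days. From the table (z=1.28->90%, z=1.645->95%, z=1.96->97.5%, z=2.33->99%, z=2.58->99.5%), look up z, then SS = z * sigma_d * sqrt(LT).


From the table, SL = 99% corresponds to z = 2.33
sqrt(LT) = sqrt(8.5782) = 2.9289
SS = 2.33 * 8.3678 * 2.9289 = 57.1038

57.1038 units


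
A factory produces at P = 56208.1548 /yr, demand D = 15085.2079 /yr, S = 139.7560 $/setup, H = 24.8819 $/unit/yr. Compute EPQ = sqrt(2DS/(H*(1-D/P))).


1 - D/P = 1 - 0.2684 = 0.7316
H*(1-D/P) = 18.2041
2DS = 4216496.6305
EPQ = sqrt(231623.8717) = 481.2732

481.2732 units


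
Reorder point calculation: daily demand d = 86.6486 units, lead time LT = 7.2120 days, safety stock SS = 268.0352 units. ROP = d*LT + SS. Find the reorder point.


d*LT = 86.6486 * 7.2120 = 624.9097
ROP = 624.9097 + 268.0352 = 892.9449

892.9449 units


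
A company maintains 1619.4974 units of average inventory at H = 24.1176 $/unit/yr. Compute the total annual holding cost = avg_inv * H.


Cost = 1619.4974 * 24.1176 = 39058.3905

39058.3905 $/yr


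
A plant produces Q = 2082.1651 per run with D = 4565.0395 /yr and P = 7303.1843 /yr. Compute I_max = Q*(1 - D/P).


D/P = 0.6251
1 - D/P = 0.3749
I_max = 2082.1651 * 0.3749 = 780.6553

780.6553 units


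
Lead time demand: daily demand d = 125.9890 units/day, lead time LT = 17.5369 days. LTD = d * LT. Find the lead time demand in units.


LTD = 125.9890 * 17.5369 = 2209.4565

2209.4565 units


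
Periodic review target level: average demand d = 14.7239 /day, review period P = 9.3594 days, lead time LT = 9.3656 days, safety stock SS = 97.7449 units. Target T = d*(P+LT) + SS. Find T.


P + LT = 18.7250
d*(P+LT) = 14.7239 * 18.7250 = 275.7050
T = 275.7050 + 97.7449 = 373.4499

373.4499 units


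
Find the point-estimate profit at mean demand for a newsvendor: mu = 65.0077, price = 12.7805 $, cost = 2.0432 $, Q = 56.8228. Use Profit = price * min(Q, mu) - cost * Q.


Sales at mu = min(56.8228, 65.0077) = 56.8228
Revenue = 12.7805 * 56.8228 = 726.2238
Total cost = 2.0432 * 56.8228 = 116.1003
Profit = 726.2238 - 116.1003 = 610.1235

610.1235 $


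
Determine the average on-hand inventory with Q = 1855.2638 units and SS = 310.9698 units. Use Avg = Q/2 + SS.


Q/2 = 927.6319
Avg = 927.6319 + 310.9698 = 1238.6017

1238.6017 units


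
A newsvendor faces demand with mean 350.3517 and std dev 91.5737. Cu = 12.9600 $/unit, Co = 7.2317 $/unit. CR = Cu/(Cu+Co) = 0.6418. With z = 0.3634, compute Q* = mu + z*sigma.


CR = Cu/(Cu+Co) = 12.9600/(12.9600+7.2317) = 0.6418
z = 0.3634
Q* = 350.3517 + 0.3634 * 91.5737 = 383.6296

383.6296 units


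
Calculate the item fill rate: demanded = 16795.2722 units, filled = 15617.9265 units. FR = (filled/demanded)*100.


FR = 15617.9265 / 16795.2722 * 100 = 92.9900

92.9900%


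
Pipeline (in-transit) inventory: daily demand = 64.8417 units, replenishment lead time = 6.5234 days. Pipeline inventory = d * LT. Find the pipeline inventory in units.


Pipeline = 64.8417 * 6.5234 = 422.9883

422.9883 units


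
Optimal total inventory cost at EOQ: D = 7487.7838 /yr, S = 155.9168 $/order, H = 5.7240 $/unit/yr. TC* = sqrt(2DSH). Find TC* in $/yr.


2*D*S*H = 13365211.3186
TC* = sqrt(13365211.3186) = 3655.8462

3655.8462 $/yr


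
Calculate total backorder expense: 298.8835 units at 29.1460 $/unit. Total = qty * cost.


Total = 298.8835 * 29.1460 = 8711.2585

8711.2585 $


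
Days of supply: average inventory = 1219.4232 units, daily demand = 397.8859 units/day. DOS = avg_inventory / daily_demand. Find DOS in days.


DOS = 1219.4232 / 397.8859 = 3.0648

3.0648 days


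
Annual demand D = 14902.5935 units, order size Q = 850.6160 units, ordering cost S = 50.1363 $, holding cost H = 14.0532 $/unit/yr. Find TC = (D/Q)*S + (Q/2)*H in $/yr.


Ordering cost = D*S/Q = 878.3763
Holding cost = Q*H/2 = 5976.9384
TC = 878.3763 + 5976.9384 = 6855.3146

6855.3146 $/yr


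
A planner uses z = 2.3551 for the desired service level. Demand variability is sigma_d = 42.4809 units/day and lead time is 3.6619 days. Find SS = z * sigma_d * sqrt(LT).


sqrt(LT) = sqrt(3.6619) = 1.9136
SS = 2.3551 * 42.4809 * 1.9136 = 191.4504

191.4504 units


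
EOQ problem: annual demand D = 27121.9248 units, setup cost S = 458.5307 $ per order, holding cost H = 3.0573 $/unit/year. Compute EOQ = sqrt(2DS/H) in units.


2*D*S = 2 * 27121.9248 * 458.5307 = 24872470.3278
2*D*S/H = 8135436.6035
EOQ = sqrt(8135436.6035) = 2852.2687

2852.2687 units


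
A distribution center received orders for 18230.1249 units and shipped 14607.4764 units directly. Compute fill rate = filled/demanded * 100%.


FR = 14607.4764 / 18230.1249 * 100 = 80.1282

80.1282%


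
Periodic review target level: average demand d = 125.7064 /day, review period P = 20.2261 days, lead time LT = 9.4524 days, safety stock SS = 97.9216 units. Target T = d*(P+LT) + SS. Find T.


P + LT = 29.6785
d*(P+LT) = 125.7064 * 29.6785 = 3730.7774
T = 3730.7774 + 97.9216 = 3828.6990

3828.6990 units


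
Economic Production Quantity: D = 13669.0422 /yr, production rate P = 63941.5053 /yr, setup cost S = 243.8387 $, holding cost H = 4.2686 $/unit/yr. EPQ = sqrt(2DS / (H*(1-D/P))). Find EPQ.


1 - D/P = 1 - 0.2138 = 0.7862
H*(1-D/P) = 3.3561
2DS = 6666082.9606
EPQ = sqrt(1986268.4592) = 1409.3504

1409.3504 units


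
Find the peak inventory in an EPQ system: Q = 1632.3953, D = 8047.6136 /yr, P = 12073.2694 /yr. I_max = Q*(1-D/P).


D/P = 0.6666
1 - D/P = 0.3334
I_max = 1632.3953 * 0.3334 = 544.2984

544.2984 units


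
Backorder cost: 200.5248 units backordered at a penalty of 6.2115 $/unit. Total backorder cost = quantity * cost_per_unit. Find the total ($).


Total = 200.5248 * 6.2115 = 1245.5598

1245.5598 $


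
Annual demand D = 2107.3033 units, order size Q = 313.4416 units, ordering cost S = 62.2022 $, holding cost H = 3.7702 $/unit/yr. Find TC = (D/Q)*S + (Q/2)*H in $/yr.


Ordering cost = D*S/Q = 418.1924
Holding cost = Q*H/2 = 590.8688
TC = 418.1924 + 590.8688 = 1009.0612

1009.0612 $/yr


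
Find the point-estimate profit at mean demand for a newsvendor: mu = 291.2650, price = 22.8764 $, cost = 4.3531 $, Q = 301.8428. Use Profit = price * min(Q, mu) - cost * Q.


Sales at mu = min(301.8428, 291.2650) = 291.2650
Revenue = 22.8764 * 291.2650 = 6663.0946
Total cost = 4.3531 * 301.8428 = 1313.9519
Profit = 6663.0946 - 1313.9519 = 5349.1428

5349.1428 $


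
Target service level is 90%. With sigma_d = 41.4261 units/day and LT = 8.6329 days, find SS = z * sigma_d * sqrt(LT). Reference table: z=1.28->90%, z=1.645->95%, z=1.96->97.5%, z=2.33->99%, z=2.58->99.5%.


From the table, SL = 90% corresponds to z = 1.28
sqrt(LT) = sqrt(8.6329) = 2.9382
SS = 1.28 * 41.4261 * 2.9382 = 155.7982

155.7982 units


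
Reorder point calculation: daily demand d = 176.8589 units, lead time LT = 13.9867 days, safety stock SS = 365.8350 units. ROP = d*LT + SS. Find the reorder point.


d*LT = 176.8589 * 13.9867 = 2473.6724
ROP = 2473.6724 + 365.8350 = 2839.5074

2839.5074 units


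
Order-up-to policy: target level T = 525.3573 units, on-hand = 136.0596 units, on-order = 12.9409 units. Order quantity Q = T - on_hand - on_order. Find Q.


Inventory position = OH + OO = 136.0596 + 12.9409 = 149.0005
Q = 525.3573 - 149.0005 = 376.3568

376.3568 units


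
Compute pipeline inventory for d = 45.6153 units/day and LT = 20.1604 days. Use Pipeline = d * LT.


Pipeline = 45.6153 * 20.1604 = 919.6227

919.6227 units


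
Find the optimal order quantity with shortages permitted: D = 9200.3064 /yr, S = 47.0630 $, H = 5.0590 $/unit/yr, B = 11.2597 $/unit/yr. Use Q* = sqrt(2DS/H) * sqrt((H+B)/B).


sqrt(2DS/H) = 413.7363
sqrt((H+B)/B) = 1.2039
Q* = 413.7363 * 1.2039 = 498.0844

498.0844 units
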